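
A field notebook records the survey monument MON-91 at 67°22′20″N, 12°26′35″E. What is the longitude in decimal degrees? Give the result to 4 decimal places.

12.4431°E

12° + 26′/60 + 35″/3600 = 12 + 0.43333 + 0.00972 = 12.4431°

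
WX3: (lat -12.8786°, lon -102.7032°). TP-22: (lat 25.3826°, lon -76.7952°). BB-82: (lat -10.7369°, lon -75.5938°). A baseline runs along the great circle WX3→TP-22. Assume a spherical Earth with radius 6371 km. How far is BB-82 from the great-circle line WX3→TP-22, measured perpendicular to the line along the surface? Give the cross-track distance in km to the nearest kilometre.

δ₁₃ = central angle WX3→BB-82 = 0.464428 rad  (haversine)
θ₁₃ = bearing WX3→BB-82 = 88.297°,  θ₁₂ = bearing WX3→TP-22 = 33.385°
dₓₜ = R·arcsin(sin δ₁₃ · sin(θ₁₃ − θ₁₂)) = 6371·arcsin(0.44791·sin(54.912°)) = 2390.760 km
|dₓₜ| = 2390.760 km

2391 km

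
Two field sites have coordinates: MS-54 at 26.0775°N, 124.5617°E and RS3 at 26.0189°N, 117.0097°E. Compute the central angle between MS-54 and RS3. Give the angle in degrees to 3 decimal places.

6.784°

Δφ = -0.0586°,  Δλ = -7.5520°
a = sin²(Δφ/2) + cos φ₁ cos φ₂ sin²(Δλ/2) = 0.003501
c = 2·arcsin(√a) = 0.118407 rad = 6.7842°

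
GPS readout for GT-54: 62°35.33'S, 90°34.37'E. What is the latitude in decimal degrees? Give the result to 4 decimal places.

62° + 35.33′/60 = 62 + 0.58883 = 62.5888°

62.5888°S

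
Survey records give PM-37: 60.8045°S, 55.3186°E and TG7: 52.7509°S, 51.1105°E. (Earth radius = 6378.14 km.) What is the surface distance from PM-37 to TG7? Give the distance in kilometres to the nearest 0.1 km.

Δφ = 8.0536°,  Δλ = -4.2081°
a = sin²(Δφ/2) + cos φ₁ cos φ₂ sin²(Δλ/2) = 0.005329
c = 2·arcsin(√a) = 0.146134 rad = 8.3728°
d = R·c = 6378.14 × 0.146134 = 932.1 km

932.1 km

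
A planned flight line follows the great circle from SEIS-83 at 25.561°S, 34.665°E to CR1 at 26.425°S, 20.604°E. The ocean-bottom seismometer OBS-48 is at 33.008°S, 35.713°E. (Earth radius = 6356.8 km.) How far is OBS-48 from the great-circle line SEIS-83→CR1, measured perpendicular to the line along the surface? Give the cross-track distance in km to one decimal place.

δ₁₃ = central angle SEIS-83→OBS-48 = 0.130947 rad  (haversine)
θ₁₃ = bearing SEIS-83→OBS-48 = 173.254°,  θ₁₂ = bearing SEIS-83→CR1 = 263.015°
dₓₜ = R·arcsin(sin δ₁₃ · sin(θ₁₃ − θ₁₂)) = 6356.8·arcsin(0.13057·sin(-89.761°)) = -832.399 km
|dₓₜ| = 832.399 km

832.4 km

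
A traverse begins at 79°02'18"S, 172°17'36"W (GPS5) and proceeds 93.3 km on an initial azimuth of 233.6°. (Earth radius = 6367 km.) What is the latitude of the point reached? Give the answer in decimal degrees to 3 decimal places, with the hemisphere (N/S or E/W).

GPS5: φ = -79.03833°, λ = -172.29333°
δ = d/R = 93.3/6367 = 0.014654 rad
φ₂ = arcsin(sin φ₁ cos δ + cos φ₁ sin δ cos θ)
   = arcsin(-0.98175·0.99989 + 0.19015·0.01465·-0.59342) = -79.51503°
λ₂ = λ₁ + atan2(sin θ sin δ cos φ₁, cos δ − sin φ₁ sin φ₂) = -176.00936°

79.515°S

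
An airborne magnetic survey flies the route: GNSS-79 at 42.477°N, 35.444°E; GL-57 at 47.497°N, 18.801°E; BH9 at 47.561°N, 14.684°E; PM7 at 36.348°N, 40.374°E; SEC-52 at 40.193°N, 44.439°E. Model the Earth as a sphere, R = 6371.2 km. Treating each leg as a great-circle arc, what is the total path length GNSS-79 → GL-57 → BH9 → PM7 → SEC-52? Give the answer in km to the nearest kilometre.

4730 km

GNSS-79→GL-57: c = 0.222771 rad, d = 1419.32 km
GL-57→BH9: c = 0.048525 rad, d = 309.16 km
BH9→PM7: c = 0.383965 rad, d = 2446.32 km
PM7→SEC-52: c = 0.087191 rad, d = 555.51 km
Total = 1419.32 + 309.16 + 2446.32 + 555.51 = 4730.31 km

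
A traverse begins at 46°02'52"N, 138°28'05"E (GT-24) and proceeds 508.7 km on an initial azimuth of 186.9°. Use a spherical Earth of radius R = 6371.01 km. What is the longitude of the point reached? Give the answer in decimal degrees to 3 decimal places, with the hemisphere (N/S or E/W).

GT-24: φ = +46.04778°, λ = +138.46806°
δ = d/R = 508.7/6371.01 = 0.079846 rad
φ₂ = arcsin(sin φ₁ cos δ + cos φ₁ sin δ cos θ)
   = arcsin(0.71992·0.99681 + 0.69406·0.07976·-0.99276) = 41.50360°
λ₂ = λ₁ + atan2(sin θ sin δ cos φ₁, cos δ − sin φ₁ sin φ₂) = 137.73494°

137.735°E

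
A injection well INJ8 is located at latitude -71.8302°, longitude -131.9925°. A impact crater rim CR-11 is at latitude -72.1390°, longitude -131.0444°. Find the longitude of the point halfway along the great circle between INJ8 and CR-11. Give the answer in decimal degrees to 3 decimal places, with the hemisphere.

131.522°W

Bx = cos φ₂ cos Δλ = 0.306667,  By = cos φ₂ sin Δλ = 0.005075
φₘ = atan2(sin φ₁ + sin φ₂, √((cos φ₁ + Bx)² + By²)) = -71.98518°
λₘ = λ₁ + atan2(By, cos φ₁ + Bx) = -131.52238°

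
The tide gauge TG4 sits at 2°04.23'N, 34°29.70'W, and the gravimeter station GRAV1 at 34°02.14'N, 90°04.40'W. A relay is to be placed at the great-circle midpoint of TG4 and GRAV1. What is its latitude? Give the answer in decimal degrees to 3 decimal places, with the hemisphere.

20.203°N

TG4: φ = +2.07050°, λ = -34.49500°
GRAV1: φ = +34.03567°, λ = -90.07333°
Bx = cos φ₂ cos Δλ = 0.468441,  By = cos φ₂ sin Δλ = -0.683586
φₘ = atan2(sin φ₁ + sin φ₂, √((cos φ₁ + Bx)² + By²)) = 20.20318°
λₘ = λ₁ + atan2(By, cos φ₁ + Bx) = -59.46758°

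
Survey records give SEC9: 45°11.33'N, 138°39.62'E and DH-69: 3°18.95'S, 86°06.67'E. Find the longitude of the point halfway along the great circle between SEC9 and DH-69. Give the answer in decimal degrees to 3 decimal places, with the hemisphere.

107.522°E

SEC9: φ = +45.18883°, λ = +138.66033°
DH-69: φ = -3.31583°, λ = +86.11117°
Bx = cos φ₂ cos Δλ = 0.607062,  By = cos φ₂ sin Δλ = -0.792546
φₘ = atan2(sin φ₁ + sin φ₂, √((cos φ₁ + Bx)² + By²)) = 23.03226°
λₘ = λ₁ + atan2(By, cos φ₁ + Bx) = 107.52202°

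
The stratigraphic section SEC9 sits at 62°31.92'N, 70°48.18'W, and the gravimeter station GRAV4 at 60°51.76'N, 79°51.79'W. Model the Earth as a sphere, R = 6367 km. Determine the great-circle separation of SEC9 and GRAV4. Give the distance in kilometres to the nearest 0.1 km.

511.6 km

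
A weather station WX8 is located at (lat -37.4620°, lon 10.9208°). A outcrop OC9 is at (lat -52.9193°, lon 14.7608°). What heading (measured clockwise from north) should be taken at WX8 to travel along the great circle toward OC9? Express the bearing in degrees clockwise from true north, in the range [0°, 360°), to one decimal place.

171.4°

Δλ = 3.8400°
y = sin Δλ · cos φ₂ = 0.040379
x = cos φ₁ sin φ₂ − sin φ₁ cos φ₂ cos Δλ = -0.267343
θ = atan2(y, x) = 171.4111° → 171.4111° (mod 360°)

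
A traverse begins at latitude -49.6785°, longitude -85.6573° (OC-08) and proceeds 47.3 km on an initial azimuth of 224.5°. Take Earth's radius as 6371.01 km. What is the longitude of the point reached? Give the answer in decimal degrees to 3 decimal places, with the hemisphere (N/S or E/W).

86.121°W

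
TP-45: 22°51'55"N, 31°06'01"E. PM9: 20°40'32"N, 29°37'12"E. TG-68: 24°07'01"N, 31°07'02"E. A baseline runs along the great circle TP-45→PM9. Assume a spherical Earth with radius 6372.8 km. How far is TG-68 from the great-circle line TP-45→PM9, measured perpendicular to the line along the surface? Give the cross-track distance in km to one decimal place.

73.1 km

TP-45: φ = +22.86528°, λ = +31.10028°
PM9: φ = +20.67556°, λ = +29.62000°
TG-68: φ = +24.11694°, λ = +31.11722°
δ₁₃ = central angle TP-45→TG-68 = 0.021847 rad  (haversine)
θ₁₃ = bearing TP-45→TG-68 = 0.708°,  θ₁₂ = bearing TP-45→PM9 = 212.398°
dₓₜ = R·arcsin(sin δ₁₃ · sin(θ₁₃ − θ₁₂)) = 6372.8·arcsin(0.02185·sin(-211.690°)) = 73.136 km
|dₓₜ| = 73.136 km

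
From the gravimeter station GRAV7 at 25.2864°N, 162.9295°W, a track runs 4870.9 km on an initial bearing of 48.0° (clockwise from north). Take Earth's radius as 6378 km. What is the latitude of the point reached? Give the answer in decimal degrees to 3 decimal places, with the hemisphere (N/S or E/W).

δ = d/R = 4870.9/6378 = 0.763703 rad
φ₂ = arcsin(sin φ₁ cos δ + cos φ₁ sin δ cos θ)
   = arcsin(0.42714·0.72228 + 0.90418·0.69160·0.66913) = 46.63109°
λ₂ = λ₁ + atan2(sin θ sin δ cos φ₁, cos δ − sin φ₁ sin φ₂) = -114.47267°

46.631°N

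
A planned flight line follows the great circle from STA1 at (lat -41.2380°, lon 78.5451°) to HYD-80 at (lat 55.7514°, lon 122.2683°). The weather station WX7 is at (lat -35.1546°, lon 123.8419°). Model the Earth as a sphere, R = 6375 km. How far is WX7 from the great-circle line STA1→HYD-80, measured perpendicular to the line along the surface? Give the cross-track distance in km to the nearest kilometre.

δ₁₃ = central angle STA1→WX7 = 0.623166 rad  (haversine)
θ₁₃ = bearing STA1→WX7 = 95.295°,  θ₁₂ = bearing STA1→HYD-80 = 23.615°
dₓₜ = R·arcsin(sin δ₁₃ · sin(θ₁₃ − θ₁₂)) = 6375·arcsin(0.58361·sin(71.680°)) = 3743.369 km
|dₓₜ| = 3743.369 km

3743 km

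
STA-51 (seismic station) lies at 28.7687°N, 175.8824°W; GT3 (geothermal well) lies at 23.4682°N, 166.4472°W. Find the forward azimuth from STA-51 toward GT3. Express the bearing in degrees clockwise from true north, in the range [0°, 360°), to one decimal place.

Δλ = 9.4352°
y = sin Δλ · cos φ₂ = 0.150372
x = cos φ₁ sin φ₂ − sin φ₁ cos φ₂ cos Δλ = -0.086407
θ = atan2(y, x) = 119.8826° → 119.8826° (mod 360°)

119.9°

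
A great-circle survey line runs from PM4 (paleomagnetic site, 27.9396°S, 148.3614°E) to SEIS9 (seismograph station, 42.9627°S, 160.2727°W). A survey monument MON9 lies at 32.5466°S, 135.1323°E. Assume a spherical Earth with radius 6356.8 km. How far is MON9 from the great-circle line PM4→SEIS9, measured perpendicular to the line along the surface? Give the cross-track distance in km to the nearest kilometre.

1173 km

δ₁₃ = central angle PM4→MON9 = 0.214857 rad  (haversine)
θ₁₃ = bearing PM4→MON9 = 244.793°,  θ₁₂ = bearing PM4→SEIS9 = 124.167°
dₓₜ = R·arcsin(sin δ₁₃ · sin(θ₁₃ − θ₁₂)) = 6356.8·arcsin(0.21321·sin(120.626°)) = 1172.912 km
|dₓₜ| = 1172.912 km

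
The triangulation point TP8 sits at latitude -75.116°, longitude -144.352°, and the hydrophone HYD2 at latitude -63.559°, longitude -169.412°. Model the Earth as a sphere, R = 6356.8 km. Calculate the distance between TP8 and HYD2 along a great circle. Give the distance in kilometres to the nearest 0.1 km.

1588.0 km

Δφ = 11.5570°,  Δλ = -25.0600°
a = sin²(Δφ/2) + cos φ₁ cos φ₂ sin²(Δλ/2) = 0.015520
c = 2·arcsin(√a) = 0.249811 rad = 14.3131°
d = R·c = 6356.8 × 0.249811 = 1588.0 km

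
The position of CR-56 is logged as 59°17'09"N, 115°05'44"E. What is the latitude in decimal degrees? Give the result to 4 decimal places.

59.2858°N

59° + 17′/60 + 9″/3600 = 59 + 0.28333 + 0.00250 = 59.2858°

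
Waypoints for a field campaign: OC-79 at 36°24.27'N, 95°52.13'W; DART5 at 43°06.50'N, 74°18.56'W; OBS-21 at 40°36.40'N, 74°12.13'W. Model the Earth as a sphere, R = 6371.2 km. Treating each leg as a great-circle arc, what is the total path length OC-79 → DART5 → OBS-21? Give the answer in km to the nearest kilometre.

OC-79: φ = +36.40450°, λ = -95.86883°
DART5: φ = +43.10833°, λ = -74.30933°
OBS-21: φ = +40.60667°, λ = -74.20217°
OC-79→DART5: c = 0.310918 rad, d = 1980.92 km
DART5→OBS-21: c = 0.043685 rad, d = 278.32 km
Total = 1980.92 + 278.32 = 2259.25 km

2259 km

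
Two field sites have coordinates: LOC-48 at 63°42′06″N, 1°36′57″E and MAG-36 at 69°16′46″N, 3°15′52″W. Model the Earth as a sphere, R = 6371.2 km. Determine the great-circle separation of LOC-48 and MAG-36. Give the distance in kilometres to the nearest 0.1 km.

LOC-48: φ = +63.70167°, λ = +1.61583°
MAG-36: φ = +69.27944°, λ = -3.26444°
Δφ = 5.5778°,  Δλ = -4.8803°
a = sin²(Δφ/2) + cos φ₁ cos φ₂ sin²(Δλ/2) = 0.002652
c = 2·arcsin(√a) = 0.103032 rad = 5.9033°
d = R·c = 6371.2 × 0.103032 = 656.4 km

656.4 km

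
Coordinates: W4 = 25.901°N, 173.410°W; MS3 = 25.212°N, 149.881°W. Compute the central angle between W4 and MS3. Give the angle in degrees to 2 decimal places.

Δφ = -0.6890°,  Δλ = 23.5290°
a = sin²(Δφ/2) + cos φ₁ cos φ₂ sin²(Δλ/2) = 0.033869
c = 2·arcsin(√a) = 0.370180 rad = 21.2098°

21.21°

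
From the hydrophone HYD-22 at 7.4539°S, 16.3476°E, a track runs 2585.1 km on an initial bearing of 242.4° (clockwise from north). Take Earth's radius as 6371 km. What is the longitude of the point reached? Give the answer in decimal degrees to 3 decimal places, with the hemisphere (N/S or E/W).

δ = d/R = 2585.1/6371 = 0.405760 rad
φ₂ = arcsin(sin φ₁ cos δ + cos φ₁ sin δ cos θ)
   = arcsin(-0.12973·0.91880 + 0.99155·0.39472·-0.46330) = -17.48887°
λ₂ = λ₁ + atan2(sin θ sin δ cos φ₁, cos δ − sin φ₁ sin φ₂) = -5.16792°

5.168°W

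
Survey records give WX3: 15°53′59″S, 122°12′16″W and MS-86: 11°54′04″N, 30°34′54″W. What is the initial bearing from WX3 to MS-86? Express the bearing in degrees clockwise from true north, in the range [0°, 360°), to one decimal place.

WX3: φ = -15.89972°, λ = -122.20444°
MS-86: φ = +11.90111°, λ = -30.58167°
Δλ = 91.6228°
y = sin Δλ · cos φ₂ = 0.978113
x = cos φ₁ sin φ₂ − sin φ₁ cos φ₂ cos Δλ = 0.190742
θ = atan2(y, x) = 78.9652° → 78.9652° (mod 360°)

79.0°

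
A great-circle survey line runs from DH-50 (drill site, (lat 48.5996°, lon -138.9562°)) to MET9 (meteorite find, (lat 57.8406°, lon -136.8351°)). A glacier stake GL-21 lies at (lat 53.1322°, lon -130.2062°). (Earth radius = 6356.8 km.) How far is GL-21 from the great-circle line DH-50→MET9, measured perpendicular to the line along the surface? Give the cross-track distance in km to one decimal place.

δ₁₃ = central angle DH-50→GL-21 = 0.124542 rad  (haversine)
θ₁₃ = bearing DH-50→GL-21 = 47.285°,  θ₁₂ = bearing DH-50→MET9 = 6.982°
dₓₜ = R·arcsin(sin δ₁₃ · sin(θ₁₃ − θ₁₂)) = 6356.8·arcsin(0.12422·sin(40.303°)) = 511.317 km
|dₓₜ| = 511.317 km

511.3 km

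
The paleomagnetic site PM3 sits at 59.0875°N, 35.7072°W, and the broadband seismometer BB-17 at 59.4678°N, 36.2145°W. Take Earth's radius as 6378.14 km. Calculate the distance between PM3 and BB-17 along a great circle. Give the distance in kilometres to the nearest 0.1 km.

51.2 km

Δφ = 0.3803°,  Δλ = -0.5073°
a = sin²(Δφ/2) + cos φ₁ cos φ₂ sin²(Δλ/2) = 0.000016
c = 2·arcsin(√a) = 0.008032 rad = 0.4602°
d = R·c = 6378.14 × 0.008032 = 51.2 km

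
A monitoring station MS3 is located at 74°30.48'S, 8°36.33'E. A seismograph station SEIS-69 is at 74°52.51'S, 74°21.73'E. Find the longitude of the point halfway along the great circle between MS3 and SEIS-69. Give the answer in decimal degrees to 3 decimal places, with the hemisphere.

MS3: φ = -74.50800°, λ = +8.60550°
SEIS-69: φ = -74.87517°, λ = +74.36217°
Bx = cos φ₂ cos Δλ = 0.107138,  By = cos φ₂ sin Δλ = 0.237912
φₘ = atan2(sin φ₁ + sin φ₂, √((cos φ₁ + Bx)² + By²)) = -77.05326°
λₘ = λ₁ + atan2(By, cos φ₁ + Bx) = 41.05032°

41.050°E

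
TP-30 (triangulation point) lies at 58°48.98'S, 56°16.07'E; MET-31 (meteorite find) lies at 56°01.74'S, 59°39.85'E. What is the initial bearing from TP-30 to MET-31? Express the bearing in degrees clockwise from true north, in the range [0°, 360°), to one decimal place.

TP-30: φ = -58.81633°, λ = +56.26783°
MET-31: φ = -56.02900°, λ = +59.66417°
Δλ = 3.3963°
y = sin Δλ · cos φ₂ = 0.033103
x = cos φ₁ sin φ₂ − sin φ₁ cos φ₂ cos Δλ = 0.047789
θ = atan2(y, x) = 34.7099° → 34.7099° (mod 360°)

34.7°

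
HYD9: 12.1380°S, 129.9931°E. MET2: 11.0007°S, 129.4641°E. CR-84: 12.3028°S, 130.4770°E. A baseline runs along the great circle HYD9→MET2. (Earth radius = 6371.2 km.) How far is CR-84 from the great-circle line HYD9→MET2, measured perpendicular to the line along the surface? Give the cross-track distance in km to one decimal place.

40.2 km

δ₁₃ = central angle HYD9→CR-84 = 0.008741 rad  (haversine)
θ₁₃ = bearing HYD9→CR-84 = 109.263°,  θ₁₂ = bearing HYD9→MET2 = 335.448°
dₓₜ = R·arcsin(sin δ₁₃ · sin(θ₁₃ − θ₁₂)) = 6371.2·arcsin(0.00874·sin(-226.186°)) = 40.186 km
|dₓₜ| = 40.186 km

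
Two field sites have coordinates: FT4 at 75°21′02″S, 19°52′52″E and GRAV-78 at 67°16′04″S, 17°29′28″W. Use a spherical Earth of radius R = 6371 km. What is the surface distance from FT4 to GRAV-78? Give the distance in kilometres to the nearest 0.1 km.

FT4: φ = -75.35056°, λ = +19.88111°
GRAV-78: φ = -67.26778°, λ = -17.49111°
Δφ = 8.0828°,  Δλ = -37.3722°
a = sin²(Δφ/2) + cos φ₁ cos φ₂ sin²(Δλ/2) = 0.014998
c = 2·arcsin(√a) = 0.245552 rad = 14.0691°
d = R·c = 6371 × 0.245552 = 1564.4 km

1564.4 km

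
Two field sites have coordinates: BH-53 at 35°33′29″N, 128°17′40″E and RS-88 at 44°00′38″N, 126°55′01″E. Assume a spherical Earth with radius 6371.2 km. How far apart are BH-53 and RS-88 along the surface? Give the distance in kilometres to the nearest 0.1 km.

947.2 km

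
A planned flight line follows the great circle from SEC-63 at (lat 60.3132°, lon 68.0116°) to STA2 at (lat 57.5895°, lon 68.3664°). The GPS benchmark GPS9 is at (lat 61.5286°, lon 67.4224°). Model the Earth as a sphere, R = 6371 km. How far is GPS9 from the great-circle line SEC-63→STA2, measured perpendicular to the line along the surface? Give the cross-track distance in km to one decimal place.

21.7 km

δ₁₃ = central angle SEC-63→GPS9 = 0.021793 rad  (haversine)
θ₁₃ = bearing SEC-63→GPS9 = 346.999°,  θ₁₂ = bearing SEC-63→STA2 = 176.004°
dₓₜ = R·arcsin(sin δ₁₃ · sin(θ₁₃ − θ₁₂)) = 6371·arcsin(0.02179·sin(170.996°)) = 21.729 km
|dₓₜ| = 21.729 km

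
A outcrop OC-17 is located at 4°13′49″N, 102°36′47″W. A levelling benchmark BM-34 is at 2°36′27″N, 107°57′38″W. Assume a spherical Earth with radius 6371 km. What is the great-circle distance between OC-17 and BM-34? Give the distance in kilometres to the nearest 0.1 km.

620.4 km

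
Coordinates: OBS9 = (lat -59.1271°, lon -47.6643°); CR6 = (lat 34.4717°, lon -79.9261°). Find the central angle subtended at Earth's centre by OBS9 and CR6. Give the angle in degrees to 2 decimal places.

Δφ = 93.5988°,  Δλ = -32.2618°
a = sin²(Δφ/2) + cos φ₁ cos φ₂ sin²(Δλ/2) = 0.564039
c = 2·arcsin(√a) = 1.699227 rad = 97.3585°

97.36°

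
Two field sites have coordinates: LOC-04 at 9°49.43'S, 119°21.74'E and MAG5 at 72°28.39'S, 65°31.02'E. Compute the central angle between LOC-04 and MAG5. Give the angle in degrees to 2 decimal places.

LOC-04: φ = -9.82383°, λ = +119.36233°
MAG5: φ = -72.47317°, λ = +65.51700°
Δφ = -62.6493°,  Δλ = -53.8453°
a = sin²(Δφ/2) + cos φ₁ cos φ₂ sin²(Δλ/2) = 0.331118
c = 2·arcsin(√a) = 1.226257 rad = 70.2593°

70.26°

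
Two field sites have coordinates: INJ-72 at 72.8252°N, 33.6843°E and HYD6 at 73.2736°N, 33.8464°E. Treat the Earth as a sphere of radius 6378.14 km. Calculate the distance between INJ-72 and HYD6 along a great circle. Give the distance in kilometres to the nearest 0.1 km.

50.2 km

Δφ = 0.4484°,  Δλ = 0.1621°
a = sin²(Δφ/2) + cos φ₁ cos φ₂ sin²(Δλ/2) = 0.000015
c = 2·arcsin(√a) = 0.007869 rad = 0.4509°
d = R·c = 6378.14 × 0.007869 = 50.2 km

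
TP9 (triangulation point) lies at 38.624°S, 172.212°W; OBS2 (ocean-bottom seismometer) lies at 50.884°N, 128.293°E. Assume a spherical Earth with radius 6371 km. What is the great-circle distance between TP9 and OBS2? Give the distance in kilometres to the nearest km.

Δφ = 89.5080°,  Δλ = -59.4950°
a = sin²(Δφ/2) + cos φ₁ cos φ₂ sin²(Δλ/2) = 0.617053
c = 2·arcsin(√a) = 1.807095 rad = 103.5389°
d = R·c = 6371 × 1.807095 = 11513.0 km

11513 km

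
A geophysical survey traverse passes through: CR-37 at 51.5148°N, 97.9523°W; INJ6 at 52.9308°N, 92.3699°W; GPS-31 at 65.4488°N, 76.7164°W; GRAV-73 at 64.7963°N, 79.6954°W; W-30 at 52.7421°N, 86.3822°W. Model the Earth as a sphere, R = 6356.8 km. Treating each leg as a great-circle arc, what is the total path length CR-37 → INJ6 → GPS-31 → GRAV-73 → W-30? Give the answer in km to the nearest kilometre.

3596 km

CR-37→INJ6: c = 0.064578 rad, d = 410.51 km
INJ6→GPS-31: c = 0.257857 rad, d = 1639.14 km
GPS-31→GRAV-73: c = 0.024656 rad, d = 156.74 km
GRAV-73→W-30: c = 0.218624 rad, d = 1389.75 km
Total = 410.51 + 1639.14 + 156.74 + 1389.75 = 3596.14 km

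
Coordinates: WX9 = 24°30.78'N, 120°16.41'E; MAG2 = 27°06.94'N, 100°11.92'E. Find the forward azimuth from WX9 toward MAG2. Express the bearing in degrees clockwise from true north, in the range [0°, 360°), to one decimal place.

WX9: φ = +24.51300°, λ = +120.27350°
MAG2: φ = +27.11567°, λ = +100.19867°
Δλ = -20.0748°
y = sin Δλ · cos φ₂ = -0.305520
x = cos φ₁ sin φ₂ − sin φ₁ cos φ₂ cos Δλ = 0.067846
θ = atan2(y, x) = -77.4796° → 282.5204° (mod 360°)

282.5°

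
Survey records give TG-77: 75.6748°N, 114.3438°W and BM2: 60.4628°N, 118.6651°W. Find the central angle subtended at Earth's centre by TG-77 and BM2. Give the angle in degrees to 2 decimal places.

Δφ = -15.2120°,  Δλ = -4.3213°
a = sin²(Δφ/2) + cos φ₁ cos φ₂ sin²(Δλ/2) = 0.017693
c = 2·arcsin(√a) = 0.266818 rad = 15.2875°

15.29°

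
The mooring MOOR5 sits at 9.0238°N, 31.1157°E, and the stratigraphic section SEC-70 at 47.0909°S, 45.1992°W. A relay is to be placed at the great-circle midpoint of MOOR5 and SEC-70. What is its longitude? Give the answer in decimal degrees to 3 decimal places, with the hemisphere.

1.179°E

Bx = cos φ₂ cos Δλ = 0.161076,  By = cos φ₂ sin Δλ = -0.661509
φₘ = atan2(sin φ₁ + sin φ₂, √((cos φ₁ + Bx)² + By²)) = -23.47168°
λₘ = λ₁ + atan2(By, cos φ₁ + Bx) = 1.17908°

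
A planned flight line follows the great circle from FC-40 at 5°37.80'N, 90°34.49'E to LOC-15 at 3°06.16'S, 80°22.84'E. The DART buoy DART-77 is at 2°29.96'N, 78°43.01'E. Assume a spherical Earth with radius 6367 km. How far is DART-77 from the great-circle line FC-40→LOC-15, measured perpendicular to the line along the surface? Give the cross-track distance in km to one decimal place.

592.8 km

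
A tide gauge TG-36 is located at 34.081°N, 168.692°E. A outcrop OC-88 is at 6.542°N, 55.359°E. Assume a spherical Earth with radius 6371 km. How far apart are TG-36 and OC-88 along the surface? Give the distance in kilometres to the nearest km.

11697 km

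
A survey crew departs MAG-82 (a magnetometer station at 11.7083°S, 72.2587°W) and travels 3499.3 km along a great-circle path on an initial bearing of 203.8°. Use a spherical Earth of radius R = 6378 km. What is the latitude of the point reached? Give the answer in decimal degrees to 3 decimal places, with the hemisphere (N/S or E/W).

39.822°S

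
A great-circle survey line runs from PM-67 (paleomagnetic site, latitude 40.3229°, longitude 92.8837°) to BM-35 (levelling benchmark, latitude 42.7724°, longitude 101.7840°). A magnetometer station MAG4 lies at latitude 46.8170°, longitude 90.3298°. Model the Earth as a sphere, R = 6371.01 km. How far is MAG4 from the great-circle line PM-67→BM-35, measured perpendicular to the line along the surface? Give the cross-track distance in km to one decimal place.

743.3 km

δ₁₃ = central angle PM-67→MAG4 = 0.117837 rad  (haversine)
θ₁₃ = bearing PM-67→MAG4 = 344.967°,  θ₁₂ = bearing PM-67→BM-35 = 66.893°
dₓₜ = R·arcsin(sin δ₁₃ · sin(θ₁₃ − θ₁₂)) = 6371.01·arcsin(0.11756·sin(278.074°)) = -743.263 km
|dₓₜ| = 743.263 km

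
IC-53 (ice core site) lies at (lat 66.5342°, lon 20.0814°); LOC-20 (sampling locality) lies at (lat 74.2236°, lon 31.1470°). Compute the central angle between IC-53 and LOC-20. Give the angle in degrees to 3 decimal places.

8.508°

Δφ = 7.6894°,  Δλ = 11.0656°
a = sin²(Δφ/2) + cos φ₁ cos φ₂ sin²(Δλ/2) = 0.005502
c = 2·arcsin(√a) = 0.148493 rad = 8.5080°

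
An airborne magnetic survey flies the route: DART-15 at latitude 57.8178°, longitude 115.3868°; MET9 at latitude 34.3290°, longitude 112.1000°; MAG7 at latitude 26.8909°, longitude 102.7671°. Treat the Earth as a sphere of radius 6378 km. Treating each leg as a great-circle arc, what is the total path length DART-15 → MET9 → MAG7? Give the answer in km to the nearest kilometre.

DART-15→MET9: c = 0.411768 rad, d = 2626.26 km
MET9→MAG7: c = 0.190890 rad, d = 1217.49 km
Total = 2626.26 + 1217.49 = 3843.75 km

3844 km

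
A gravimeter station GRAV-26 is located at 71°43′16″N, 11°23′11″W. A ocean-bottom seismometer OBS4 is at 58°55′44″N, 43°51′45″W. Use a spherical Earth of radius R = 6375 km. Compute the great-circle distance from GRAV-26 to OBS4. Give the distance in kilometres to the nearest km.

GRAV-26: φ = +71.72111°, λ = -11.38639°
OBS4: φ = +58.92889°, λ = -43.86250°
Δφ = -12.7922°,  Δλ = -32.4761°
a = sin²(Δφ/2) + cos φ₁ cos φ₂ sin²(Δλ/2) = 0.025067
c = 2·arcsin(√a) = 0.317992 rad = 18.2196°
d = R·c = 6375 × 0.317992 = 2027.2 km

2027 km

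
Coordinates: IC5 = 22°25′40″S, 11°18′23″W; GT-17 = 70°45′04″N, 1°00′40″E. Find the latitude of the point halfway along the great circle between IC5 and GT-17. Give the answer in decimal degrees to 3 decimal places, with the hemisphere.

24.258°N

IC5: φ = -22.42778°, λ = -11.30639°
GT-17: φ = +70.75111°, λ = +1.01111°
Bx = cos φ₂ cos Δλ = 0.322083,  By = cos φ₂ sin Δλ = 0.070329
φₘ = atan2(sin φ₁ + sin φ₂, √((cos φ₁ + Bx)² + By²)) = 24.25768°
λₘ = λ₁ + atan2(By, cos φ₁ + Bx) = -8.07699°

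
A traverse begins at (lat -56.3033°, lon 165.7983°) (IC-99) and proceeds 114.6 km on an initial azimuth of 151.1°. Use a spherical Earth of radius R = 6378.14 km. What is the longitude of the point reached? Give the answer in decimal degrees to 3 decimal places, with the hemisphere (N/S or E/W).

166.717°E

δ = d/R = 114.6/6378.14 = 0.017968 rad
φ₂ = arcsin(sin φ₁ cos δ + cos φ₁ sin δ cos θ)
   = arcsin(-0.83199·0.99984 + 0.55480·0.01797·-0.87546) = -57.20123°
λ₂ = λ₁ + atan2(sin θ sin δ cos φ₁, cos δ − sin φ₁ sin φ₂) = 166.71676°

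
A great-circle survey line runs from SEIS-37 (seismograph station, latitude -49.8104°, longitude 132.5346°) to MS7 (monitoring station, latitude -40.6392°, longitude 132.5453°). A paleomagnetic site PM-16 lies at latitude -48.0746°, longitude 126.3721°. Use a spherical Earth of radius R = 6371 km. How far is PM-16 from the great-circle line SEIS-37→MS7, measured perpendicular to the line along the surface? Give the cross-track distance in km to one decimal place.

δ₁₃ = central angle SEIS-37→PM-16 = 0.076836 rad  (haversine)
θ₁₃ = bearing SEIS-37→PM-16 = 290.866°,  θ₁₂ = bearing SEIS-37→MS7 = 0.051°
dₓₜ = R·arcsin(sin δ₁₃ · sin(θ₁₃ − θ₁₂)) = 6371·arcsin(0.07676·sin(290.815°)) = -457.516 km
|dₓₜ| = 457.516 km

457.5 km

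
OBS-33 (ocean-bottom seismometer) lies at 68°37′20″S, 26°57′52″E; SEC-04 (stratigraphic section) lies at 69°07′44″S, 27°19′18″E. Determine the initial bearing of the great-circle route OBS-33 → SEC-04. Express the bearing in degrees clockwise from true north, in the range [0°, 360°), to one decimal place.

165.9°

OBS-33: φ = -68.62222°, λ = +26.96444°
SEC-04: φ = -69.12889°, λ = +27.32167°
Δλ = 0.3572°
y = sin Δλ · cos φ₂ = 0.002221
x = cos φ₁ sin φ₂ − sin φ₁ cos φ₂ cos Δλ = -0.008849
θ = atan2(y, x) = 165.9097° → 165.9097° (mod 360°)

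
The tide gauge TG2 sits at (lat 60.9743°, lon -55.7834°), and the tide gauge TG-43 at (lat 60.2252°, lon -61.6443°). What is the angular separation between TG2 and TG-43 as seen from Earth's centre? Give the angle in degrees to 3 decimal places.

Δφ = -0.7491°,  Δλ = -5.8609°
a = sin²(Δφ/2) + cos φ₁ cos φ₂ sin²(Δλ/2) = 0.000672
c = 2·arcsin(√a) = 0.051870 rad = 2.9720°

2.972°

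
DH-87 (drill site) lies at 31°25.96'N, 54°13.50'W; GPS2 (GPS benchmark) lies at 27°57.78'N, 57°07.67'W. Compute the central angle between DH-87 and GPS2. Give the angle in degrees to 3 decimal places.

4.289°

DH-87: φ = +31.43267°, λ = -54.22500°
GPS2: φ = +27.96300°, λ = -57.12783°
Δφ = -3.4697°,  Δλ = -2.9028°
a = sin²(Δφ/2) + cos φ₁ cos φ₂ sin²(Δλ/2) = 0.001400
c = 2·arcsin(√a) = 0.074851 rad = 4.2887°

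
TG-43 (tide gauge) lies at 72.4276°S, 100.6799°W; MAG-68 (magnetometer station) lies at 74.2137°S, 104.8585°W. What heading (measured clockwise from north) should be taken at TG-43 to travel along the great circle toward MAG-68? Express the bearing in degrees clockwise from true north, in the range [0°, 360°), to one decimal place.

211.9°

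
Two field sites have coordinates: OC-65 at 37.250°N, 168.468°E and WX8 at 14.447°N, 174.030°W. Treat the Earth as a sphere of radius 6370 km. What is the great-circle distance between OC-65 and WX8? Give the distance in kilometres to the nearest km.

Δφ = -22.8030°,  Δλ = 17.5020°
a = sin²(Δφ/2) + cos φ₁ cos φ₂ sin²(Δλ/2) = 0.056921
c = 2·arcsin(√a) = 0.481809 rad = 27.6056°
d = R·c = 6370 × 0.481809 = 3069.1 km

3069 km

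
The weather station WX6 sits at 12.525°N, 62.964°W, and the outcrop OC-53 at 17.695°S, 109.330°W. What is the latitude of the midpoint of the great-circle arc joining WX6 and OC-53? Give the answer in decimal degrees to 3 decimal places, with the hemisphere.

Bx = cos φ₂ cos Δλ = 0.657402,  By = cos φ₂ sin Δλ = -0.689520
φₘ = atan2(sin φ₁ + sin φ₂, √((cos φ₁ + Bx)² + By²)) = -2.81168°
λₘ = λ₁ + atan2(By, cos φ₁ + Bx) = -85.84789°

2.812°S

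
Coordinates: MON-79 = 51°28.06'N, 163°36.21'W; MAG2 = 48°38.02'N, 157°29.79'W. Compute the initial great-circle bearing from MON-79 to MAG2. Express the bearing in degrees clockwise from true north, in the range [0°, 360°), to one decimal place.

123.5°

MON-79: φ = +51.46767°, λ = -163.60350°
MAG2: φ = +48.63367°, λ = -157.49650°
Δλ = 6.1070°
y = sin Δλ · cos φ₂ = 0.070307
x = cos φ₁ sin φ₂ − sin φ₁ cos φ₂ cos Δλ = -0.046509
θ = atan2(y, x) = 123.4849° → 123.4849° (mod 360°)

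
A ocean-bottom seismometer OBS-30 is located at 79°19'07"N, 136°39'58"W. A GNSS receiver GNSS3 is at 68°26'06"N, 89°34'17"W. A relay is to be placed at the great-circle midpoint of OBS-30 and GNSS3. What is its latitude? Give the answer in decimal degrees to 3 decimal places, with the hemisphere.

75.012°N

OBS-30: φ = +79.31861°, λ = -136.66611°
GNSS3: φ = +68.43500°, λ = -89.57139°
Bx = cos φ₂ cos Δλ = 0.250228,  By = cos φ₂ sin Δλ = 0.269228
φₘ = atan2(sin φ₁ + sin φ₂, √((cos φ₁ + Bx)² + By²)) = 75.01217°
λₘ = λ₁ + atan2(By, cos φ₁ + Bx) = -104.94604°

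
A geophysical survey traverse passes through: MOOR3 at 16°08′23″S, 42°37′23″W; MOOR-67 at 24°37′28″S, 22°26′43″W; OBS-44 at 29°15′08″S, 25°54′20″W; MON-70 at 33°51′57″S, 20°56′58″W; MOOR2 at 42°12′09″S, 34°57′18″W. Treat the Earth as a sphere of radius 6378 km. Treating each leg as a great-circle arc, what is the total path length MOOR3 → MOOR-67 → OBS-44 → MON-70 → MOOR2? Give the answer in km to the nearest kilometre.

5155 km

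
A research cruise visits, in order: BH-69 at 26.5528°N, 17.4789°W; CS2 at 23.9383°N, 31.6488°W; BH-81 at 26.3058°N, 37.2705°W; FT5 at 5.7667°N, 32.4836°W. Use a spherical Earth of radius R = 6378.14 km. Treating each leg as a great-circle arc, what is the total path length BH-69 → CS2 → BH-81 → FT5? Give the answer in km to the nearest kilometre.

4422 km

BH-69→CS2: c = 0.228163 rad, d = 1455.26 km
CS2→BH-81: c = 0.097960 rad, d = 624.80 km
BH-81→FT5: c = 0.367240 rad, d = 2342.31 km
Total = 1455.26 + 624.80 + 2342.31 = 4422.37 km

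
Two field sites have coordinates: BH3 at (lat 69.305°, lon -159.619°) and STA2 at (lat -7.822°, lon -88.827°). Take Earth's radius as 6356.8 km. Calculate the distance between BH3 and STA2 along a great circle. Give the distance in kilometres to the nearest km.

Δφ = -77.1270°,  Δλ = 70.7920°
a = sin²(Δφ/2) + cos φ₁ cos φ₂ sin²(Δλ/2) = 0.506065
c = 2·arcsin(√a) = 1.582927 rad = 90.6950°
d = R·c = 6356.8 × 1.582927 = 10062.3 km

10062 km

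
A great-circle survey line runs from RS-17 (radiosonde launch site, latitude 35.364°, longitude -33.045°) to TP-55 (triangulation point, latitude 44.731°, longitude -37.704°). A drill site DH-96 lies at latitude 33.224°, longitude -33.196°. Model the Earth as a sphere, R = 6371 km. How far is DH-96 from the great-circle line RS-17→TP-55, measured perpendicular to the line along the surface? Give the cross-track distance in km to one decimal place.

92.2 km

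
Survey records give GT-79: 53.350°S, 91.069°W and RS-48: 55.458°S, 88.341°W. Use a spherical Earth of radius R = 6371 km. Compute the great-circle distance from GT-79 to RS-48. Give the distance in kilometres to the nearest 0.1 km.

293.4 km

Δφ = -2.1080°,  Δλ = 2.7280°
a = sin²(Δφ/2) + cos φ₁ cos φ₂ sin²(Δλ/2) = 0.000530
c = 2·arcsin(√a) = 0.046054 rad = 2.6387°
d = R·c = 6371 × 0.046054 = 293.4 km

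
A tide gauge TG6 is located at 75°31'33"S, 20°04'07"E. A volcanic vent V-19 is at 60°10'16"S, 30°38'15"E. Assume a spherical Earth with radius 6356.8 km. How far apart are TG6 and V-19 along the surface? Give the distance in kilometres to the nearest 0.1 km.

TG6: φ = -75.52583°, λ = +20.06861°
V-19: φ = -60.17111°, λ = +30.63750°
Δφ = 15.3547°,  Δλ = 10.5689°
a = sin²(Δφ/2) + cos φ₁ cos φ₂ sin²(Δλ/2) = 0.018902
c = 2·arcsin(√a) = 0.275844 rad = 15.8047°
d = R·c = 6356.8 × 0.275844 = 1753.5 km

1753.5 km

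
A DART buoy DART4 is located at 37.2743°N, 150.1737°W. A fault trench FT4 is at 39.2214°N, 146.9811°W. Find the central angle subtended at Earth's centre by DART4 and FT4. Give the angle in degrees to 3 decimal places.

3.174°

Δφ = 1.9471°,  Δλ = 3.1926°
a = sin²(Δφ/2) + cos φ₁ cos φ₂ sin²(Δλ/2) = 0.000767
c = 2·arcsin(√a) = 0.055400 rad = 3.1742°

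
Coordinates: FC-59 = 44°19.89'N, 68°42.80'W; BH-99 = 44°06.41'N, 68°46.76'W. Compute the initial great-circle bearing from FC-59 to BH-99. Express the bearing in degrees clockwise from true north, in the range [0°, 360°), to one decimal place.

FC-59: φ = +44.33150°, λ = -68.71333°
BH-99: φ = +44.10683°, λ = -68.77933°
Δλ = -0.0660°
y = sin Δλ · cos φ₂ = -0.000827
x = cos φ₁ sin φ₂ − sin φ₁ cos φ₂ cos Δλ = -0.003921
θ = atan2(y, x) = -168.0877° → 191.9123° (mod 360°)

191.9°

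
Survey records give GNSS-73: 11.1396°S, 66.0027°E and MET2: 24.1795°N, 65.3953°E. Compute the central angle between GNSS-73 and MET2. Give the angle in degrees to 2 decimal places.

35.32°

Δφ = 35.3191°,  Δλ = -0.6074°
a = sin²(Δφ/2) + cos φ₁ cos φ₂ sin²(Δλ/2) = 0.092053
c = 2·arcsin(√a) = 0.616522 rad = 35.3241°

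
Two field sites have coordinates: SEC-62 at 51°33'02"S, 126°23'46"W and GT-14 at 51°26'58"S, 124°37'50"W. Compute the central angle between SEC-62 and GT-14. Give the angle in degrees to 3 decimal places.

SEC-62: φ = -51.55056°, λ = -126.39611°
GT-14: φ = -51.44944°, λ = -124.63056°
Δφ = 0.1011°,  Δλ = 1.7656°
a = sin²(Δφ/2) + cos φ₁ cos φ₂ sin²(Δλ/2) = 0.000093
c = 2·arcsin(√a) = 0.019263 rad = 1.1037°

1.104°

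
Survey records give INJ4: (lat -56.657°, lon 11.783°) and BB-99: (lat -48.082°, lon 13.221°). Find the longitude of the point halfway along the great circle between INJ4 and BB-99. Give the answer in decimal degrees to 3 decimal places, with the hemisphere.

Bx = cos φ₂ cos Δλ = 0.667856,  By = cos φ₂ sin Δλ = 0.016765
φₘ = atan2(sin φ₁ + sin φ₂, √((cos φ₁ + Bx)² + By²)) = -52.37166°
λₘ = λ₁ + atan2(By, cos φ₁ + Bx) = 12.57192°

12.572°E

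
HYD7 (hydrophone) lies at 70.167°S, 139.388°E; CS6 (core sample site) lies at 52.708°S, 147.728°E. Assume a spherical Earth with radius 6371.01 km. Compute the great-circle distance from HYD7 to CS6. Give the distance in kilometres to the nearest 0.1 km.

1987.0 km

Δφ = 17.4590°,  Δλ = 8.3400°
a = sin²(Δφ/2) + cos φ₁ cos φ₂ sin²(Δλ/2) = 0.024121
c = 2·arcsin(√a) = 0.311881 rad = 17.8695°
d = R·c = 6371.01 × 0.311881 = 1987.0 km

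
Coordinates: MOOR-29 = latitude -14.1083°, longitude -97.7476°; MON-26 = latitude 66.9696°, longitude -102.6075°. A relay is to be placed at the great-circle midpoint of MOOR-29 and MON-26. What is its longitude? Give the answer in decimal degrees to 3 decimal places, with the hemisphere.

Bx = cos φ₂ cos Δλ = 0.389813,  By = cos φ₂ sin Δλ = -0.033144
φₘ = atan2(sin φ₁ + sin φ₂, √((cos φ₁ + Bx)² + By²)) = 26.44748°
λₘ = λ₁ + atan2(By, cos φ₁ + Bx) = -99.14401°

99.144°W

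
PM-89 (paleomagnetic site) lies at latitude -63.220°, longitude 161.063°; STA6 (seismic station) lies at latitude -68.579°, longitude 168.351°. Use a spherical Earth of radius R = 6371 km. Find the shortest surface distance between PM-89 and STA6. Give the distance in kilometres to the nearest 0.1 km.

680.6 km

Δφ = -5.3590°,  Δλ = 7.2880°
a = sin²(Δφ/2) + cos φ₁ cos φ₂ sin²(Δλ/2) = 0.002850
c = 2·arcsin(√a) = 0.106825 rad = 6.1206°
d = R·c = 6371 × 0.106825 = 680.6 km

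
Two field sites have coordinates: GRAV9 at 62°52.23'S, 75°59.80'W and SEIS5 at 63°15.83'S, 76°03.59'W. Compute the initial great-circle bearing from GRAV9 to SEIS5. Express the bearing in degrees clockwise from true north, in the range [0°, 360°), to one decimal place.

GRAV9: φ = -62.87050°, λ = -75.99667°
SEIS5: φ = -63.26383°, λ = -76.05983°
Δλ = -0.0632°
y = sin Δλ · cos φ₂ = -0.000496
x = cos φ₁ sin φ₂ − sin φ₁ cos φ₂ cos Δλ = -0.006865
θ = atan2(y, x) = -175.8678° → 184.1322° (mod 360°)

184.1°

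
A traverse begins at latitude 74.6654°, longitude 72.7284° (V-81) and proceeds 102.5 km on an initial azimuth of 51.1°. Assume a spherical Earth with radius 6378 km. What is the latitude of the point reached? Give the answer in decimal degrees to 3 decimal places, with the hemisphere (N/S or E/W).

75.227°N

δ = d/R = 102.5/6378 = 0.016071 rad
φ₂ = arcsin(sin φ₁ cos δ + cos φ₁ sin δ cos θ)
   = arcsin(0.96440·0.99987 + 0.26446·0.01607·0.62796) = 75.22665°
λ₂ = λ₁ + atan2(sin θ sin δ cos φ₁, cos δ − sin φ₁ sin φ₂) = 75.53965°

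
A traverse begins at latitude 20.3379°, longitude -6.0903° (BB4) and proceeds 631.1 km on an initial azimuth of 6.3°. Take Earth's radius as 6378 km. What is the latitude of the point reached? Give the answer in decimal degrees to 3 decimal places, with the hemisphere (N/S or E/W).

25.972°N

δ = d/R = 631.1/6378 = 0.098950 rad
φ₂ = arcsin(sin φ₁ cos δ + cos φ₁ sin δ cos θ)
   = arcsin(0.34756·0.99511 + 0.93766·0.09879·0.99396) = 25.97163°
λ₂ = λ₁ + atan2(sin θ sin δ cos φ₁, cos δ − sin φ₁ sin φ₂) = -5.39940°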